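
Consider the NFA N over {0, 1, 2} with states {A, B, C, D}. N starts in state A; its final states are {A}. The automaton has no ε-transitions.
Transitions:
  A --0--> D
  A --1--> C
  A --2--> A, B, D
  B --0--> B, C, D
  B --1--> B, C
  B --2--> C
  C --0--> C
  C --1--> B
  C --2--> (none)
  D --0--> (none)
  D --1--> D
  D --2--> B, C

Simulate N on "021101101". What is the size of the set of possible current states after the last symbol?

3

Start: {A}
read 0: {D}
read 2: {B, C}
read 1: {B, C}
read 1: {B, C}
read 0: {B, C, D}
read 1: {B, C, D}
read 1: {B, C, D}
read 0: {B, C, D}
read 1: {B, C, D}
Final reachable set {B, C, D} has 3 states.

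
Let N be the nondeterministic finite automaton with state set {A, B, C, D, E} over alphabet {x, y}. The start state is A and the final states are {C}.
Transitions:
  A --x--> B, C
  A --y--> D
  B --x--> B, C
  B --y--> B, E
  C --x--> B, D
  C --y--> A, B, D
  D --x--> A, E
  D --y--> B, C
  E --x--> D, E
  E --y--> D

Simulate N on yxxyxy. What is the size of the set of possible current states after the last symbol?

Start: {A}
read y: {D}
read x: {A, E}
read x: {B, C, D, E}
read y: {A, B, C, D, E}
read x: {A, B, C, D, E}
read y: {A, B, C, D, E}
Final reachable set {A, B, C, D, E} has 5 states.

5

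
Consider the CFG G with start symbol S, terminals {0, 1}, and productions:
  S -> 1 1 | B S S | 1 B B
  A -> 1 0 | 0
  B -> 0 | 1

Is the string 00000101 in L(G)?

no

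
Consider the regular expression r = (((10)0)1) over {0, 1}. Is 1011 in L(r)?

no

No split of 1011 into u·v has ((10)0) matching u and 1 matching v.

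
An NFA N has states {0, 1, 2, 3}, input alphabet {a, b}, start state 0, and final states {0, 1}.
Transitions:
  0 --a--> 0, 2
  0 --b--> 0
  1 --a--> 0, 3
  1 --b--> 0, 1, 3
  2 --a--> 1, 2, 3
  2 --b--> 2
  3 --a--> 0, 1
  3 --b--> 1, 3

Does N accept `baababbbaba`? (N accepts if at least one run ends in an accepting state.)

accepted

Start: {0}
read b: {0}
read a: {0, 2}
read a: {0, 1, 2, 3}
read b: {0, 1, 2, 3}
read a: {0, 1, 2, 3}
read b: {0, 1, 2, 3}
read b: {0, 1, 2, 3}
read b: {0, 1, 2, 3}
read a: {0, 1, 2, 3}
read b: {0, 1, 2, 3}
read a: {0, 1, 2, 3}
Reachable ∩ accepting = {0, 1} — nonempty.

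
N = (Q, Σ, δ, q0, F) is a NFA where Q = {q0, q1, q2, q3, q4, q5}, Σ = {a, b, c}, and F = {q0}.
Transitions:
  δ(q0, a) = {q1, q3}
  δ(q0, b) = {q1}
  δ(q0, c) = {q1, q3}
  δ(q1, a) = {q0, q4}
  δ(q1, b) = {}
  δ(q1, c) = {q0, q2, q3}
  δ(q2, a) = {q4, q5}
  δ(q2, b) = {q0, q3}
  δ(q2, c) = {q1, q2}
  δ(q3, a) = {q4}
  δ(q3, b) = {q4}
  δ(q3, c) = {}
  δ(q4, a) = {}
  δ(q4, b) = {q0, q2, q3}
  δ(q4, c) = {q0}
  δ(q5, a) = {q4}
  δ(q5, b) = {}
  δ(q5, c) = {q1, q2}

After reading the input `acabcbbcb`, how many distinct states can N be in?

Start: {q0}
read a: {q1, q3}
read c: {q0, q2, q3}
read a: {q1, q3, q4, q5}
read b: {q0, q2, q3, q4}
read c: {q0, q1, q2, q3}
read b: {q0, q1, q3, q4}
read b: {q0, q1, q2, q3, q4}
read c: {q0, q1, q2, q3}
read b: {q0, q1, q3, q4}
Final reachable set {q0, q1, q3, q4} has 4 states.

4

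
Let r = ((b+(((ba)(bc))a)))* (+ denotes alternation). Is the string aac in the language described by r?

no

aac cannot be split into zero or more pieces each matching (b+(((ba)(bc))a)).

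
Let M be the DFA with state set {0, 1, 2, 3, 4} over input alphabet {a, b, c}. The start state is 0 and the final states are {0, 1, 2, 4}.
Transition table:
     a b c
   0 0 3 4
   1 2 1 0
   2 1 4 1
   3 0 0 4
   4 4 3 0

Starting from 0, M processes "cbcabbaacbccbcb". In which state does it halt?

3

0 --c--> 4
4 --b--> 3
3 --c--> 4
4 --a--> 4
4 --b--> 3
3 --b--> 0
0 --a--> 0
0 --a--> 0
0 --c--> 4
4 --b--> 3
3 --c--> 4
4 --c--> 0
0 --b--> 3
3 --c--> 4
4 --b--> 3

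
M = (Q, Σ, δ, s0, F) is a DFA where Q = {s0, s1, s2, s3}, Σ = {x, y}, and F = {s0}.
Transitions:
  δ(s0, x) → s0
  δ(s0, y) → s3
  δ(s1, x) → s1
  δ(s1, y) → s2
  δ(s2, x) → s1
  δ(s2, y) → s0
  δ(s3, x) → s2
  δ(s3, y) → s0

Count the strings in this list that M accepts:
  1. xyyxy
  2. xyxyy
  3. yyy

xyyxy: rejected
xyxyy: rejected
yyy: rejected

0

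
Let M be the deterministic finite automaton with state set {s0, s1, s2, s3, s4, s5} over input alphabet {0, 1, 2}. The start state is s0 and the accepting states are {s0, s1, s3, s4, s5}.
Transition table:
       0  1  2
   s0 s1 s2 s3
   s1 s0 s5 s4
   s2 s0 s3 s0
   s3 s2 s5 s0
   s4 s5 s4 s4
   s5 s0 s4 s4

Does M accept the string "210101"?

rejected

s0 --2--> s3
s3 --1--> s5
s5 --0--> s0
s0 --1--> s2
s2 --0--> s0
s0 --1--> s2
End in state s2, which is not an accepting state.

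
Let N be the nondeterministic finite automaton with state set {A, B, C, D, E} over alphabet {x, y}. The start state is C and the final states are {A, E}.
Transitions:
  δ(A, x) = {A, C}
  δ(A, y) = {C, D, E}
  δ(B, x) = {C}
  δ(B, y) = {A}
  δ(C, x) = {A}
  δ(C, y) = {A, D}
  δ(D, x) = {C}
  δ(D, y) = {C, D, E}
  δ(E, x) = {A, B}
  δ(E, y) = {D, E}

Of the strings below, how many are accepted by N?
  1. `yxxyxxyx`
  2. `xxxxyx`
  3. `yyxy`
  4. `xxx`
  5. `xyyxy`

5

`yxxyxxyx`: accepted
`xxxxyx`: accepted
`yyxy`: accepted
`xxx`: accepted
`xyyxy`: accepted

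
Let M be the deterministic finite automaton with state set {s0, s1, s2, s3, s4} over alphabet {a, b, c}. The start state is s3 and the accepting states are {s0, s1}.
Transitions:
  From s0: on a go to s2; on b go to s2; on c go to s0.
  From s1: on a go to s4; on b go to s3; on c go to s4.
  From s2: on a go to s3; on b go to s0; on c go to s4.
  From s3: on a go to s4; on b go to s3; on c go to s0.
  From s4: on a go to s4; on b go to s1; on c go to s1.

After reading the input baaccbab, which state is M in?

s3 --b--> s3
s3 --a--> s4
s4 --a--> s4
s4 --c--> s1
s1 --c--> s4
s4 --b--> s1
s1 --a--> s4
s4 --b--> s1

s1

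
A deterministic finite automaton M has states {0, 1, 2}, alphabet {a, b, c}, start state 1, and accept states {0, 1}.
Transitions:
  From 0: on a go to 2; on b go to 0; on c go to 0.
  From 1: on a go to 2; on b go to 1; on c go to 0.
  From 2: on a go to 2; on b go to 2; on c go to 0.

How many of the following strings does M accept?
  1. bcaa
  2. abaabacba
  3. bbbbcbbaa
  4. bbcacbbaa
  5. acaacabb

bcaa: rejected
abaabacba: rejected
bbbbcbbaa: rejected
bbcacbbaa: rejected
acaacabb: rejected

0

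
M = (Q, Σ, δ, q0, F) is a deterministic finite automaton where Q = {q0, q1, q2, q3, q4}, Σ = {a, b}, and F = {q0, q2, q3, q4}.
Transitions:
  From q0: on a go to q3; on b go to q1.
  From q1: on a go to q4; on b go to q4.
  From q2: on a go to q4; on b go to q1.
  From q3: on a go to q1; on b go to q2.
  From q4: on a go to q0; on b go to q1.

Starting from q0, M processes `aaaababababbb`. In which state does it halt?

q1

q0 --a--> q3
q3 --a--> q1
q1 --a--> q4
q4 --a--> q0
q0 --b--> q1
q1 --a--> q4
q4 --b--> q1
q1 --a--> q4
q4 --b--> q1
q1 --a--> q4
q4 --b--> q1
q1 --b--> q4
q4 --b--> q1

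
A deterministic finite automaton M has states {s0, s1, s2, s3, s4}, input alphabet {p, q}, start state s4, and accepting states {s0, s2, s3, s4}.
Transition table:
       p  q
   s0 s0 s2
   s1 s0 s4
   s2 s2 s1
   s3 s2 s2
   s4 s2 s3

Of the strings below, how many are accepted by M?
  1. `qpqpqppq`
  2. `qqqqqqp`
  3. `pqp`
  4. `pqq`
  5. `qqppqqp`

`qpqpqppq`: rejected
`qqqqqqp`: accepted
`pqp`: accepted
`pqq`: accepted
`qqppqqp`: accepted

4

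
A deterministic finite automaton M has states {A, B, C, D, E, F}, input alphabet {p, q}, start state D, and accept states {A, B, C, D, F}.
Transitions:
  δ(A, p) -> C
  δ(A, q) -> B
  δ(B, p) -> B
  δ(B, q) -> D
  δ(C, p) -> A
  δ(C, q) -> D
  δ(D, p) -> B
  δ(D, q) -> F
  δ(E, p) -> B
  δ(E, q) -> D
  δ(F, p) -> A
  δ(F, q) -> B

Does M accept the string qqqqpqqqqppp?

D --q--> F
F --q--> B
B --q--> D
D --q--> F
F --p--> A
A --q--> B
B --q--> D
D --q--> F
F --q--> B
B --p--> B
B --p--> B
B --p--> B
End in state B, which is an accepting state.

accepted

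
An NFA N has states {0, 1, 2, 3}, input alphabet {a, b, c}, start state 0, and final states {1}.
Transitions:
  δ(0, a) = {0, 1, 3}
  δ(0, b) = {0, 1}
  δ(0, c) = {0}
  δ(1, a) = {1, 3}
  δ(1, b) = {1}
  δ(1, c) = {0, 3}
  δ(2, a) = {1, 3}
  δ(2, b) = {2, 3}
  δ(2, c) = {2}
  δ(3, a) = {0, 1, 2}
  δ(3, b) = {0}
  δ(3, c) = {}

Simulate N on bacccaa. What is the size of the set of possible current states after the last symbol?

4

Start: {0}
read b: {0, 1}
read a: {0, 1, 3}
read c: {0, 3}
read c: {0}
read c: {0}
read a: {0, 1, 3}
read a: {0, 1, 2, 3}
Final reachable set {0, 1, 2, 3} has 4 states.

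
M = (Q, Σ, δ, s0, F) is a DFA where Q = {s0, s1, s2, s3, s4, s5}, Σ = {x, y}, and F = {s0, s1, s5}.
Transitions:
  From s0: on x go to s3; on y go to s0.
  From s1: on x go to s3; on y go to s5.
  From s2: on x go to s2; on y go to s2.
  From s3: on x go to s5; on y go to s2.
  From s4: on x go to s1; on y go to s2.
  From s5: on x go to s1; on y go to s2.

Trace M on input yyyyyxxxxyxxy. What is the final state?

s2

s0 --y--> s0
s0 --y--> s0
s0 --y--> s0
s0 --y--> s0
s0 --y--> s0
s0 --x--> s3
s3 --x--> s5
s5 --x--> s1
s1 --x--> s3
s3 --y--> s2
s2 --x--> s2
s2 --x--> s2
s2 --y--> s2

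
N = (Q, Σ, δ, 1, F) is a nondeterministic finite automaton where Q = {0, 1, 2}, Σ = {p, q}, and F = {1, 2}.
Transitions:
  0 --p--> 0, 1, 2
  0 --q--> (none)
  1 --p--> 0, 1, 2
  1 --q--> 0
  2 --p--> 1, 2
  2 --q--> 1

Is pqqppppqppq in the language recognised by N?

Start: {1}
read p: {0, 1, 2}
read q: {0, 1}
read q: {0}
read p: {0, 1, 2}
read p: {0, 1, 2}
read p: {0, 1, 2}
read p: {0, 1, 2}
read q: {0, 1}
read p: {0, 1, 2}
read p: {0, 1, 2}
read q: {0, 1}
Reachable ∩ accepting = {1} — nonempty.

accepted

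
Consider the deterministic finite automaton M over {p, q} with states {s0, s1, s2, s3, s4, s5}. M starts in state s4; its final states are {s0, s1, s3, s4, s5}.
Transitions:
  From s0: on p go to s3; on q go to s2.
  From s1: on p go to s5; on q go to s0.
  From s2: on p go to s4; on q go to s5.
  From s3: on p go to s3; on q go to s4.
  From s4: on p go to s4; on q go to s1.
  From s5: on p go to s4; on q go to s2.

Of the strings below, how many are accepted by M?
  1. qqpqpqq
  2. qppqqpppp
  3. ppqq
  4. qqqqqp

qqpqpqq: accepted
qppqqpppp: accepted
ppqq: accepted
qqqqqp: accepted

4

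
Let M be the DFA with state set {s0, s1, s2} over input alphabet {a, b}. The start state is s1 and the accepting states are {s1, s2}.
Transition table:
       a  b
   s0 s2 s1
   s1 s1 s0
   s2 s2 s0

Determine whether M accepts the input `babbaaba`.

s1 --b--> s0
s0 --a--> s2
s2 --b--> s0
s0 --b--> s1
s1 --a--> s1
s1 --a--> s1
s1 --b--> s0
s0 --a--> s2
End in state s2, which is an accepting state.

accepted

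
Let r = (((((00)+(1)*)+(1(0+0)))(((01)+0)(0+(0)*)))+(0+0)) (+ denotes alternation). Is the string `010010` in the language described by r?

no

Neither ((((00)+(1)*)+(1(0+0)))(((01)+0)(0+(0)*))) nor (0+0) matches 010010.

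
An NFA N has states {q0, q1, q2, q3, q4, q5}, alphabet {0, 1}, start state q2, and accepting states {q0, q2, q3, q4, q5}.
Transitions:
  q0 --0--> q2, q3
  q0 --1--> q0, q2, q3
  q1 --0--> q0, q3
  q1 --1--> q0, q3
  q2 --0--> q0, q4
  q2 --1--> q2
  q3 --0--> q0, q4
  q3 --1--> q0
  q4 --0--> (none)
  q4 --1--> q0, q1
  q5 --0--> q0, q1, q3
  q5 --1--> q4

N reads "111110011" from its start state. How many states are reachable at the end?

3

Start: {q2}
read 1: {q2}
read 1: {q2}
read 1: {q2}
read 1: {q2}
read 1: {q2}
read 0: {q0, q4}
read 0: {q2, q3}
read 1: {q0, q2}
read 1: {q0, q2, q3}
Final reachable set {q0, q2, q3} has 3 states.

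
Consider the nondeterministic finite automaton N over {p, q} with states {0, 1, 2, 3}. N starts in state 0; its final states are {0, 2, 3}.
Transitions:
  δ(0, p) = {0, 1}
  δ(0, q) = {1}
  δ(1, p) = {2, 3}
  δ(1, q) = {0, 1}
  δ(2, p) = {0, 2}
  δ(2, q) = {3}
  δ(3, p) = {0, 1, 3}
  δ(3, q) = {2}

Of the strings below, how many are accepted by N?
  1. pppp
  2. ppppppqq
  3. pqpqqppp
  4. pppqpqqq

pppp: accepted
ppppppqq: accepted
pqpqqppp: accepted
pppqpqqq: accepted

4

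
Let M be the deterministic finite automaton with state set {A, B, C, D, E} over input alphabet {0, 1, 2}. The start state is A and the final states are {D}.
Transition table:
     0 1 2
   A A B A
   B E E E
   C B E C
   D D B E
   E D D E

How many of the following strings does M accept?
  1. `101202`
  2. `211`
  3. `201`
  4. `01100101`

`101202`: rejected
`211`: rejected
`201`: rejected
`01100101`: accepted

1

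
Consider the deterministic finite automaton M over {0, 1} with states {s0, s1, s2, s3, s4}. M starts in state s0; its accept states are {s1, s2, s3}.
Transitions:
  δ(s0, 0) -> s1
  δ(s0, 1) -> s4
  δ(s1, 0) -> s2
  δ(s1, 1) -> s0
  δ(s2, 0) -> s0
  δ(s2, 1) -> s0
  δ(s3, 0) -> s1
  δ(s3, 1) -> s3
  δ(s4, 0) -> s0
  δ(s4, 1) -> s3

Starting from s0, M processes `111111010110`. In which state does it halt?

s0 --1--> s4
s4 --1--> s3
s3 --1--> s3
s3 --1--> s3
s3 --1--> s3
s3 --1--> s3
s3 --0--> s1
s1 --1--> s0
s0 --0--> s1
s1 --1--> s0
s0 --1--> s4
s4 --0--> s0

s0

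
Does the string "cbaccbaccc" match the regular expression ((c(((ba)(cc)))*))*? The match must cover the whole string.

Split into 2 pieces cbaccbacc · c; each matches (c(((ba)(cc)))*).

yes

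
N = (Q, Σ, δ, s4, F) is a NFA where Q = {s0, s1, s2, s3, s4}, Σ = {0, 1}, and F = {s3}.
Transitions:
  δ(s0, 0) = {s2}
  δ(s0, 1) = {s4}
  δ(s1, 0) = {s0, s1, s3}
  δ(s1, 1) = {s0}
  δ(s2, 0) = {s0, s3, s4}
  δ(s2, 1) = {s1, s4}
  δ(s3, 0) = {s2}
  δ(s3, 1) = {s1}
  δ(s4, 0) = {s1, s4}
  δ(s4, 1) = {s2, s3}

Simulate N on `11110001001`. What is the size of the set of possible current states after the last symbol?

5

Start: {s4}
read 1: {s2, s3}
read 1: {s1, s4}
read 1: {s0, s2, s3}
read 1: {s1, s4}
read 0: {s0, s1, s3, s4}
read 0: {s0, s1, s2, s3, s4}
read 0: {s0, s1, s2, s3, s4}
read 1: {s0, s1, s2, s3, s4}
read 0: {s0, s1, s2, s3, s4}
read 0: {s0, s1, s2, s3, s4}
read 1: {s0, s1, s2, s3, s4}
Final reachable set {s0, s1, s2, s3, s4} has 5 states.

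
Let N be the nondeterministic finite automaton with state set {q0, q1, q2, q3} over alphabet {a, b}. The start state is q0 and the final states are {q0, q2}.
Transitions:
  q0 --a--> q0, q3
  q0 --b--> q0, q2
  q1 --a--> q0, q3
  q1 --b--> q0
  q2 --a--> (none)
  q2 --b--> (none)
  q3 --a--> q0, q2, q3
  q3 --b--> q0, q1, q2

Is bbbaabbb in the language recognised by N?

accepted

Start: {q0}
read b: {q0, q2}
read b: {q0, q2}
read b: {q0, q2}
read a: {q0, q3}
read a: {q0, q2, q3}
read b: {q0, q1, q2}
read b: {q0, q2}
read b: {q0, q2}
Reachable ∩ accepting = {q0, q2} — nonempty.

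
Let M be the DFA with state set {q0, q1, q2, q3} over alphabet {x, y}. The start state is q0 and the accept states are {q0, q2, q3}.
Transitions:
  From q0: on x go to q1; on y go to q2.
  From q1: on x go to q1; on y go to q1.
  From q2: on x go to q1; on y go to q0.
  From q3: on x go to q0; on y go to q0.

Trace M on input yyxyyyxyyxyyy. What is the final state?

q0 --y--> q2
q2 --y--> q0
q0 --x--> q1
q1 --y--> q1
q1 --y--> q1
q1 --y--> q1
q1 --x--> q1
q1 --y--> q1
q1 --y--> q1
q1 --x--> q1
q1 --y--> q1
q1 --y--> q1
q1 --y--> q1

q1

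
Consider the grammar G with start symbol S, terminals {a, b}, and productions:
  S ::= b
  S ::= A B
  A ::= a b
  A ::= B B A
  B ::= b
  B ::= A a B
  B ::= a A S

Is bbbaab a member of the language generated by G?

no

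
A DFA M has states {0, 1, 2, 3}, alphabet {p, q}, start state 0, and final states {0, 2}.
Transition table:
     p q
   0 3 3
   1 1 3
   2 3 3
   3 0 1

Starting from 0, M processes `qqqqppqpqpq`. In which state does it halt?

0 --q--> 3
3 --q--> 1
1 --q--> 3
3 --q--> 1
1 --p--> 1
1 --p--> 1
1 --q--> 3
3 --p--> 0
0 --q--> 3
3 --p--> 0
0 --q--> 3

3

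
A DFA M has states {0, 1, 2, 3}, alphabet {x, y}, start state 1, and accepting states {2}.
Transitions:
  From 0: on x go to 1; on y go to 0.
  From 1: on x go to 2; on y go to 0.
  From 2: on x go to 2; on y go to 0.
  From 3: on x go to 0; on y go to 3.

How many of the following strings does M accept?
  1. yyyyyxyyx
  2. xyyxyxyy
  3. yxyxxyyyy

yyyyyxyyx: rejected
xyyxyxyy: rejected
yxyxxyyyy: rejected

0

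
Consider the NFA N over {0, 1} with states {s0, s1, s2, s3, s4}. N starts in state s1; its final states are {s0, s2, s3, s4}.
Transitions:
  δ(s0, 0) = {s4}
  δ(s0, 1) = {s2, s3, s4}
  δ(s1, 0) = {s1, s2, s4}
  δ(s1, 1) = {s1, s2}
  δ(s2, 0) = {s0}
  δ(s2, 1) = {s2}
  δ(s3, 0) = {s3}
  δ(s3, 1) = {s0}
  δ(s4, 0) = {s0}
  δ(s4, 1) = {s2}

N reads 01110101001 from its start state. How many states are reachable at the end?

5

Start: {s1}
read 0: {s1, s2, s4}
read 1: {s1, s2}
read 1: {s1, s2}
read 1: {s1, s2}
read 0: {s0, s1, s2, s4}
read 1: {s1, s2, s3, s4}
read 0: {s0, s1, s2, s3, s4}
read 1: {s0, s1, s2, s3, s4}
read 0: {s0, s1, s2, s3, s4}
read 0: {s0, s1, s2, s3, s4}
read 1: {s0, s1, s2, s3, s4}
Final reachable set {s0, s1, s2, s3, s4} has 5 states.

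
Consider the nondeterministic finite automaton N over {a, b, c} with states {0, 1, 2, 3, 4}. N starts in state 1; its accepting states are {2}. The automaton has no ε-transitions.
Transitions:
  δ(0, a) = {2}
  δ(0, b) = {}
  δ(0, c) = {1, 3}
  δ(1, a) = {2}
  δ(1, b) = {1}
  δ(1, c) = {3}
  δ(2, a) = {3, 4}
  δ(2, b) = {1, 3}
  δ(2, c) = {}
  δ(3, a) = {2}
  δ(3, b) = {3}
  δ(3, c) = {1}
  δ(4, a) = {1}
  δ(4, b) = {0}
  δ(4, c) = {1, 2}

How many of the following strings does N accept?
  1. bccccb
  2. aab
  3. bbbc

bccccb: rejected
aab: rejected
bbbc: rejected

0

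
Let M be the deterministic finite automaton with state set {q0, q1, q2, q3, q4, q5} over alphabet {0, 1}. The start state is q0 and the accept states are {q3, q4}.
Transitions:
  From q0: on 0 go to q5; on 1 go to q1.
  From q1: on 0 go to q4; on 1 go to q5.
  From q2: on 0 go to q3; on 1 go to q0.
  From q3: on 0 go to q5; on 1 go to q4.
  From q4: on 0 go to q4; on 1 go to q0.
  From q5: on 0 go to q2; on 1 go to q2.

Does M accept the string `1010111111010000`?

q0 --1--> q1
q1 --0--> q4
q4 --1--> q0
q0 --0--> q5
q5 --1--> q2
q2 --1--> q0
q0 --1--> q1
q1 --1--> q5
q5 --1--> q2
q2 --1--> q0
q0 --0--> q5
q5 --1--> q2
q2 --0--> q3
q3 --0--> q5
q5 --0--> q2
q2 --0--> q3
End in state q3, which is an accepting state.

accepted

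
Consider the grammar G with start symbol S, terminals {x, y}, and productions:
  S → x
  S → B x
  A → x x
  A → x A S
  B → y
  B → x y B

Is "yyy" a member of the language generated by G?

no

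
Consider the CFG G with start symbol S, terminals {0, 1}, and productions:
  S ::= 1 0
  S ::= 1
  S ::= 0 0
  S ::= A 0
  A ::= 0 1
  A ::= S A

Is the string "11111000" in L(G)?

no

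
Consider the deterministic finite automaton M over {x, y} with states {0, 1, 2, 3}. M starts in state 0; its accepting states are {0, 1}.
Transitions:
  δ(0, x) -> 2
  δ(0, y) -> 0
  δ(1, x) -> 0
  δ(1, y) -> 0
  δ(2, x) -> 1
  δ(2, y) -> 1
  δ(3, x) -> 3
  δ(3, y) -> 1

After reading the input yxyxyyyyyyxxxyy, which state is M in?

0

0 --y--> 0
0 --x--> 2
2 --y--> 1
1 --x--> 0
0 --y--> 0
0 --y--> 0
0 --y--> 0
0 --y--> 0
0 --y--> 0
0 --y--> 0
0 --x--> 2
2 --x--> 1
1 --x--> 0
0 --y--> 0
0 --y--> 0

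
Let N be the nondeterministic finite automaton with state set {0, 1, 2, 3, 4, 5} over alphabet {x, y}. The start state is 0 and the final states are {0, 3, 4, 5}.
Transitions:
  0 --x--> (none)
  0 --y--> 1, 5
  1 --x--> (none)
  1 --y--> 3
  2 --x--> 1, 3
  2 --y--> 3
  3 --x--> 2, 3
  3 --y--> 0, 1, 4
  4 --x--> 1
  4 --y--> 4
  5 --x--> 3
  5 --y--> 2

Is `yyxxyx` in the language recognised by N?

Start: {0}
read y: {1, 5}
read y: {2, 3}
read x: {1, 2, 3}
read x: {1, 2, 3}
read y: {0, 1, 3, 4}
read x: {1, 2, 3}
Reachable ∩ accepting = {3} — nonempty.

accepted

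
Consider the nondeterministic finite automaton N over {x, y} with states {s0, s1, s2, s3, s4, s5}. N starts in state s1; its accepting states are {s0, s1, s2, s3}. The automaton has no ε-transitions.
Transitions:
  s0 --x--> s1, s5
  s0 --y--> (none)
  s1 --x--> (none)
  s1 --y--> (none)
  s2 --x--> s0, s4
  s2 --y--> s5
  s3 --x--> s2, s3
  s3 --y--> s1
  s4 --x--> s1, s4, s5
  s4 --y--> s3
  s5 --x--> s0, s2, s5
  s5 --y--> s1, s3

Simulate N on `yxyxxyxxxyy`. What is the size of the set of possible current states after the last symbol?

0

Start: {s1}
read y: {}
The reachable set is empty and stays empty for the remaining 10 symbols.
Final reachable set {} has 0 states.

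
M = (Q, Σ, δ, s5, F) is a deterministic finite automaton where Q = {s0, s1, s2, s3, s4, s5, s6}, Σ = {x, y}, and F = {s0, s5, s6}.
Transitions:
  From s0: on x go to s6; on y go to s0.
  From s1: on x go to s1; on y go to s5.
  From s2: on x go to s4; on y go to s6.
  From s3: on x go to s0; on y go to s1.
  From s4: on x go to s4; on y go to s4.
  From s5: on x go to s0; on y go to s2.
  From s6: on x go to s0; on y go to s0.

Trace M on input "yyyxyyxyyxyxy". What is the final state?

s5 --y--> s2
s2 --y--> s6
s6 --y--> s0
s0 --x--> s6
s6 --y--> s0
s0 --y--> s0
s0 --x--> s6
s6 --y--> s0
s0 --y--> s0
s0 --x--> s6
s6 --y--> s0
s0 --x--> s6
s6 --y--> s0

s0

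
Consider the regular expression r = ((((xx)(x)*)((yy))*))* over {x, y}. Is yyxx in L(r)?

yyxx cannot be split into zero or more pieces each matching (((xx)(x)*)((yy))*).

no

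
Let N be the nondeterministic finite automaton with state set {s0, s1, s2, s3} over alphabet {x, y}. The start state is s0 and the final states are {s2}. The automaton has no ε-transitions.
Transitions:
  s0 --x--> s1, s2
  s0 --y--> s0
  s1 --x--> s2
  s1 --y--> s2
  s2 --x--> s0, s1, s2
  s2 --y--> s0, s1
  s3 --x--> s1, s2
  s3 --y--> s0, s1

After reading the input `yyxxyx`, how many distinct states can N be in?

Start: {s0}
read y: {s0}
read y: {s0}
read x: {s1, s2}
read x: {s0, s1, s2}
read y: {s0, s1, s2}
read x: {s0, s1, s2}
Final reachable set {s0, s1, s2} has 3 states.

3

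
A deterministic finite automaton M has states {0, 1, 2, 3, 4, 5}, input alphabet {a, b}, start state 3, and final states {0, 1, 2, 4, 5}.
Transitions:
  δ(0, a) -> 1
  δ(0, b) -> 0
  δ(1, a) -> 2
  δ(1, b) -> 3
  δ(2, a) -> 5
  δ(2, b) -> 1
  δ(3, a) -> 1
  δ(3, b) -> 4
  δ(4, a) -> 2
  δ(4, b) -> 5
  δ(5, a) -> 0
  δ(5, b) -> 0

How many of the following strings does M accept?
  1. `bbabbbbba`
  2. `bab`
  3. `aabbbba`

3

`bbabbbbba`: accepted
`bab`: accepted
`aabbbba`: accepted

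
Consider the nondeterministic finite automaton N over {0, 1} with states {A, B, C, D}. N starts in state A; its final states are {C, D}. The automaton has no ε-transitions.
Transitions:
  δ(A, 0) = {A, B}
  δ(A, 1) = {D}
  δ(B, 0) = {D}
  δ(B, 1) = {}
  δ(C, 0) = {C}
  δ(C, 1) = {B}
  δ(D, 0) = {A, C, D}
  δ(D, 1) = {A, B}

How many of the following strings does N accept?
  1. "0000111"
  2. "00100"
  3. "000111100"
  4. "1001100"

"0000111": accepted
"00100": accepted
"000111100": accepted
"1001100": accepted

4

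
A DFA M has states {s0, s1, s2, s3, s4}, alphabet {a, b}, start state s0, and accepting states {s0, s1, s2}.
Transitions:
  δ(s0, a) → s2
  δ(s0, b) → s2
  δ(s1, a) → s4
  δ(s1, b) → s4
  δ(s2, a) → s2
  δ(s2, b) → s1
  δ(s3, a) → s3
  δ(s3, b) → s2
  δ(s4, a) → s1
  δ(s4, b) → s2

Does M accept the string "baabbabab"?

rejected

s0 --b--> s2
s2 --a--> s2
s2 --a--> s2
s2 --b--> s1
s1 --b--> s4
s4 --a--> s1
s1 --b--> s4
s4 --a--> s1
s1 --b--> s4
End in state s4, which is not an accepting state.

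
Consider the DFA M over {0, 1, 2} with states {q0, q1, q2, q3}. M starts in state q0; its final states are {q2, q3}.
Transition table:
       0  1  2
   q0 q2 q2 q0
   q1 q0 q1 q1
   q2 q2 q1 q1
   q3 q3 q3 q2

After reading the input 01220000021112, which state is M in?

q1

q0 --0--> q2
q2 --1--> q1
q1 --2--> q1
q1 --2--> q1
q1 --0--> q0
q0 --0--> q2
q2 --0--> q2
q2 --0--> q2
q2 --0--> q2
q2 --2--> q1
q1 --1--> q1
q1 --1--> q1
q1 --1--> q1
q1 --2--> q1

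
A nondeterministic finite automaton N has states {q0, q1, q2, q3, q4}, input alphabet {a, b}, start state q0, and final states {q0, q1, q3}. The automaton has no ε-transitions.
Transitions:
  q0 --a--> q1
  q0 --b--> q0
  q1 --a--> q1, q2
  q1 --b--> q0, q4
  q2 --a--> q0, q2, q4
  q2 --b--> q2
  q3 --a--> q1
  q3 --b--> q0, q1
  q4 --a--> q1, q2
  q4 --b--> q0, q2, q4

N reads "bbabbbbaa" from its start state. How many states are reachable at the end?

Start: {q0}
read b: {q0}
read b: {q0}
read a: {q1}
read b: {q0, q4}
read b: {q0, q2, q4}
read b: {q0, q2, q4}
read b: {q0, q2, q4}
read a: {q0, q1, q2, q4}
read a: {q0, q1, q2, q4}
Final reachable set {q0, q1, q2, q4} has 4 states.

4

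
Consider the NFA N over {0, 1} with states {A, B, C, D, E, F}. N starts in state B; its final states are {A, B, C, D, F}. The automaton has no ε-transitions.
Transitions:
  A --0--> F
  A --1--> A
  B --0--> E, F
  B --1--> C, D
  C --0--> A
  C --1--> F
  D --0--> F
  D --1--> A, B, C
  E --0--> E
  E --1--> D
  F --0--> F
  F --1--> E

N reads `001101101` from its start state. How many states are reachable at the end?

Start: {B}
read 0: {E, F}
read 0: {E, F}
read 1: {D, E}
read 1: {A, B, C, D}
read 0: {A, E, F}
read 1: {A, D, E}
read 1: {A, B, C, D}
read 0: {A, E, F}
read 1: {A, D, E}
Final reachable set {A, D, E} has 3 states.

3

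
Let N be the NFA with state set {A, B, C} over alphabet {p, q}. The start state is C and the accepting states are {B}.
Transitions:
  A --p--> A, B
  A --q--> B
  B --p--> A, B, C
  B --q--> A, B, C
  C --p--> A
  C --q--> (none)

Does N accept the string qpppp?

rejected

Start: {C}
read q: {}
The reachable set is empty and stays empty for the remaining 4 symbols.
Reachable ∩ accepting = {} — empty.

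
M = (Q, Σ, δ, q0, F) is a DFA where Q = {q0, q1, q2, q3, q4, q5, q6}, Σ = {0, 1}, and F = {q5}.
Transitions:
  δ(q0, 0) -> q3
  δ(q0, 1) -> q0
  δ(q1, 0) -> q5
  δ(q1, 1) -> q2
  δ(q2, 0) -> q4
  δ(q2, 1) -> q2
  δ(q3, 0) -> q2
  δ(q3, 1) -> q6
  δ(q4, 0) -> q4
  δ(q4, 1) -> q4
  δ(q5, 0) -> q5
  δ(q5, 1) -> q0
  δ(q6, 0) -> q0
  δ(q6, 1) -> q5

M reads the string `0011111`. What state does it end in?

q0 --0--> q3
q3 --0--> q2
q2 --1--> q2
q2 --1--> q2
q2 --1--> q2
q2 --1--> q2
q2 --1--> q2

q2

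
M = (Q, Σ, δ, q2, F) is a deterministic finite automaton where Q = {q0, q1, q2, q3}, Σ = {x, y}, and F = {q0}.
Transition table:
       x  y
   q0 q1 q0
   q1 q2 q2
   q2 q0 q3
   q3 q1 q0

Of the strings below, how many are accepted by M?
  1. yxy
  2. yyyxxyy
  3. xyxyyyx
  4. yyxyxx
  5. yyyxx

1

yxy: rejected
yyyxxyy: accepted
xyxyyyx: rejected
yyxyxx: rejected
yyyxx: rejected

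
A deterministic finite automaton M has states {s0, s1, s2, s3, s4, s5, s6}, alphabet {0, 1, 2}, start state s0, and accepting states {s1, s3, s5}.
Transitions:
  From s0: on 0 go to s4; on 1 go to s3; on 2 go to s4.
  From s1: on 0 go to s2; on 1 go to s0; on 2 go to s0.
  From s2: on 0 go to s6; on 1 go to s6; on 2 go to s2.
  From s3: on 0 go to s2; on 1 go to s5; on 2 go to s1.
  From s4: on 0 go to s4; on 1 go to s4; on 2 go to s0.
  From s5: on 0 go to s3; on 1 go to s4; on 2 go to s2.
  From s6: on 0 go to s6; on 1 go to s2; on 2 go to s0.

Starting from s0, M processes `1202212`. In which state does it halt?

s0

s0 --1--> s3
s3 --2--> s1
s1 --0--> s2
s2 --2--> s2
s2 --2--> s2
s2 --1--> s6
s6 --2--> s0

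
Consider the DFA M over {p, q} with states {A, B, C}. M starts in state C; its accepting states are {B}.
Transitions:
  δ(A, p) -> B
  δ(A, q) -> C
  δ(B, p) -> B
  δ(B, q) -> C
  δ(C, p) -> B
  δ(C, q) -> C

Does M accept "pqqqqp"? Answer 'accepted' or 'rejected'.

accepted

C --p--> B
B --q--> C
C --q--> C
C --q--> C
C --q--> C
C --p--> B
End in state B, which is an accepting state.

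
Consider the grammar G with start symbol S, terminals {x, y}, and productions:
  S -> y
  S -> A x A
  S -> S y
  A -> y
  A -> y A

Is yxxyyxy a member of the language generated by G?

no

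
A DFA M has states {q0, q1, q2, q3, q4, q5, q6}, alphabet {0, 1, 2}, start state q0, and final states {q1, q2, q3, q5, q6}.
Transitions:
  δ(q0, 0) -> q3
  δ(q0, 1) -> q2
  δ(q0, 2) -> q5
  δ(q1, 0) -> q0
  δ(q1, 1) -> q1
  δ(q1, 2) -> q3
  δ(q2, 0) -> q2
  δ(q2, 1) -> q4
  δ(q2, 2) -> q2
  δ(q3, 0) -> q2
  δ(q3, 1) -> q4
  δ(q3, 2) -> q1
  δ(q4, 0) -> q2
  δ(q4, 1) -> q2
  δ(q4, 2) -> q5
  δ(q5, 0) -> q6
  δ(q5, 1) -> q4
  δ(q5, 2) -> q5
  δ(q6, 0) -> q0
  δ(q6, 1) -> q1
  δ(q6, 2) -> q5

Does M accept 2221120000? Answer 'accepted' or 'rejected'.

accepted

q0 --2--> q5
q5 --2--> q5
q5 --2--> q5
q5 --1--> q4
q4 --1--> q2
q2 --2--> q2
q2 --0--> q2
q2 --0--> q2
q2 --0--> q2
q2 --0--> q2
End in state q2, which is an accepting state.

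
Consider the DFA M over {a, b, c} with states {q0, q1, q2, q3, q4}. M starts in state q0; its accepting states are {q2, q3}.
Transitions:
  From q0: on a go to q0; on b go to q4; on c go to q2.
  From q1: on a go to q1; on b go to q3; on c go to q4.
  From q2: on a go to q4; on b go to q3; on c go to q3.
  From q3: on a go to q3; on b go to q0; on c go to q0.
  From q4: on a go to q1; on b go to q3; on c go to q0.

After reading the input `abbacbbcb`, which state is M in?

q4

q0 --a--> q0
q0 --b--> q4
q4 --b--> q3
q3 --a--> q3
q3 --c--> q0
q0 --b--> q4
q4 --b--> q3
q3 --c--> q0
q0 --b--> q4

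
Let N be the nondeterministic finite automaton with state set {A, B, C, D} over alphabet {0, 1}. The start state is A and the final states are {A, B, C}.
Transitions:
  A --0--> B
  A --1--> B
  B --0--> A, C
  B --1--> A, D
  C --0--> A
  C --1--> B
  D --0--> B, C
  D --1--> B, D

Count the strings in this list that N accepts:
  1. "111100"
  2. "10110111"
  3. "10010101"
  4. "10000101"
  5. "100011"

"111100": accepted
"10110111": accepted
"10010101": accepted
"10000101": accepted
"100011": accepted

5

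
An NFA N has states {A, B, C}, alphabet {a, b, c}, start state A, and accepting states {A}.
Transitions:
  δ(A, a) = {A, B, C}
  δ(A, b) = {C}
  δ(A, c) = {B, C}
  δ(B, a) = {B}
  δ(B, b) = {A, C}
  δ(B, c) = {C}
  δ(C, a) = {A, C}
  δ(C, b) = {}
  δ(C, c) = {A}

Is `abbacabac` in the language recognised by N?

Start: {A}
read a: {A, B, C}
read b: {A, C}
read b: {C}
read a: {A, C}
read c: {A, B, C}
read a: {A, B, C}
read b: {A, C}
read a: {A, B, C}
read c: {A, B, C}
Reachable ∩ accepting = {A} — nonempty.

accepted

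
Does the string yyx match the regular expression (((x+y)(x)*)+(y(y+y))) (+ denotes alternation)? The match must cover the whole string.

no

Neither ((x+y)(x)*) nor (y(y+y)) matches yyx.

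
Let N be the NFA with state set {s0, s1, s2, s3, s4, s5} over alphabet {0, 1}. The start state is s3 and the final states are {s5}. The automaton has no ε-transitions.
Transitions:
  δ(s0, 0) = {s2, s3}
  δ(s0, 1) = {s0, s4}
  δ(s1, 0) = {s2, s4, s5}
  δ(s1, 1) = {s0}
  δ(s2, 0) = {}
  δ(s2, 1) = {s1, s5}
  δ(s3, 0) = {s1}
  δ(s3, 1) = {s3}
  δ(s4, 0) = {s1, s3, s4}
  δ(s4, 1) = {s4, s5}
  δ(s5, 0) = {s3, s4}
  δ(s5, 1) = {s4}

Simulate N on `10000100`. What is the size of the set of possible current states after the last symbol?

Start: {s3}
read 1: {s3}
read 0: {s1}
read 0: {s2, s4, s5}
read 0: {s1, s3, s4}
read 0: {s1, s2, s3, s4, s5}
read 1: {s0, s1, s3, s4, s5}
read 0: {s1, s2, s3, s4, s5}
read 0: {s1, s2, s3, s4, s5}
Final reachable set {s1, s2, s3, s4, s5} has 5 states.

5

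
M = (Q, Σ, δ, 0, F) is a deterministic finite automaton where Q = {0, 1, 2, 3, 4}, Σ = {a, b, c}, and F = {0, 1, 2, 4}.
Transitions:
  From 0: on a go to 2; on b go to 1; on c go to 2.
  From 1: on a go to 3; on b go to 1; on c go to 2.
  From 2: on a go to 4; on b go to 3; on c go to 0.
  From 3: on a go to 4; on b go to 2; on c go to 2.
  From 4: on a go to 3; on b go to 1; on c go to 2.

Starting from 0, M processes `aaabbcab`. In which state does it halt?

1

0 --a--> 2
2 --a--> 4
4 --a--> 3
3 --b--> 2
2 --b--> 3
3 --c--> 2
2 --a--> 4
4 --b--> 1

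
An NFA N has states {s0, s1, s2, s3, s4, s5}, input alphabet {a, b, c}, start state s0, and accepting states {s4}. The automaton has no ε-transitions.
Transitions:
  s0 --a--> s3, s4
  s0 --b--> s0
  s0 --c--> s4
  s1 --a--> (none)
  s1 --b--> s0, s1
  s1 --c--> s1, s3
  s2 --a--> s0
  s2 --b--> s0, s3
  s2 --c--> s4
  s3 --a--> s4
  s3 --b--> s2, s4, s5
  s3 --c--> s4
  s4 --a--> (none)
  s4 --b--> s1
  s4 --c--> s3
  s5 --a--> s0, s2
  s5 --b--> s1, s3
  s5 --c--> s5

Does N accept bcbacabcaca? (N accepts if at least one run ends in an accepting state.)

rejected

Start: {s0}
read b: {s0}
read c: {s4}
read b: {s1}
read a: {}
The reachable set is empty and stays empty for the remaining 7 symbols.
Reachable ∩ accepting = {} — empty.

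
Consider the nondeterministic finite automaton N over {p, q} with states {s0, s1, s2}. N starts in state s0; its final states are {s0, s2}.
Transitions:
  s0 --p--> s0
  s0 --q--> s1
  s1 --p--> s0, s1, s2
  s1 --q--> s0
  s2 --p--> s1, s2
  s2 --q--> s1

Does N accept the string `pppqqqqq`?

Start: {s0}
read p: {s0}
read p: {s0}
read p: {s0}
read q: {s1}
read q: {s0}
read q: {s1}
read q: {s0}
read q: {s1}
Reachable ∩ accepting = {} — empty.

rejected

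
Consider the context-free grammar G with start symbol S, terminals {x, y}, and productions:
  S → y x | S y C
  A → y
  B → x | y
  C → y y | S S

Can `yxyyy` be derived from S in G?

yes

S ⇒ SyC ⇒ yxyC ⇒ yxyyy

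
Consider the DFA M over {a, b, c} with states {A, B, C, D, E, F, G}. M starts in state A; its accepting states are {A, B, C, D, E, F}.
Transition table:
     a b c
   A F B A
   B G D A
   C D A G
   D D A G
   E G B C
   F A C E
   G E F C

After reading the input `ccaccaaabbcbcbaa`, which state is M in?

E

A --c--> A
A --c--> A
A --a--> F
F --c--> E
E --c--> C
C --a--> D
D --a--> D
D --a--> D
D --b--> A
A --b--> B
B --c--> A
A --b--> B
B --c--> A
A --b--> B
B --a--> G
G --a--> E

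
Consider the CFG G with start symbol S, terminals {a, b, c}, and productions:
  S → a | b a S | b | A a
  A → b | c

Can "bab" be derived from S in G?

yes

S ⇒ baS ⇒ bab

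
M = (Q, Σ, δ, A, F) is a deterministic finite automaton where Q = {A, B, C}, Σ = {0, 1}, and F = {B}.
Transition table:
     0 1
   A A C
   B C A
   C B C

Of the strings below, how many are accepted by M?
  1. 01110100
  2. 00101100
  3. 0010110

01110100: rejected
00101100: rejected
0010110: accepted

1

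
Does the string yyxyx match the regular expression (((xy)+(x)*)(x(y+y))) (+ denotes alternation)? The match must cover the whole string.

no

No split of yyxyx into u·v has ((xy)+(x)*) matching u and (x(y+y)) matching v.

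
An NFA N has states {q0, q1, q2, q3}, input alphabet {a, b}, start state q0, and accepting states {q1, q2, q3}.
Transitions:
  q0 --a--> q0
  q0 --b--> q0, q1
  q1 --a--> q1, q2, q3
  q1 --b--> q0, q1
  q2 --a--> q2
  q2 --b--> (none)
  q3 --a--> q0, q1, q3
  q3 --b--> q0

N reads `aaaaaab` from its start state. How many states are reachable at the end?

Start: {q0}
read a: {q0}
read a: {q0}
read a: {q0}
read a: {q0}
read a: {q0}
read a: {q0}
read b: {q0, q1}
Final reachable set {q0, q1} has 2 states.

2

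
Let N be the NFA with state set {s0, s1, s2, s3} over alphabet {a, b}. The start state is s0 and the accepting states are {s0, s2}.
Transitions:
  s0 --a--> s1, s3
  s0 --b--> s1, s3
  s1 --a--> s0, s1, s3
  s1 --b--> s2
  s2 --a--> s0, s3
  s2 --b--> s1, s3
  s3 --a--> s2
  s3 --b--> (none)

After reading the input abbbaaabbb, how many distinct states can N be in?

3

Start: {s0}
read a: {s1, s3}
read b: {s2}
read b: {s1, s3}
read b: {s2}
read a: {s0, s3}
read a: {s1, s2, s3}
read a: {s0, s1, s2, s3}
read b: {s1, s2, s3}
read b: {s1, s2, s3}
read b: {s1, s2, s3}
Final reachable set {s1, s2, s3} has 3 states.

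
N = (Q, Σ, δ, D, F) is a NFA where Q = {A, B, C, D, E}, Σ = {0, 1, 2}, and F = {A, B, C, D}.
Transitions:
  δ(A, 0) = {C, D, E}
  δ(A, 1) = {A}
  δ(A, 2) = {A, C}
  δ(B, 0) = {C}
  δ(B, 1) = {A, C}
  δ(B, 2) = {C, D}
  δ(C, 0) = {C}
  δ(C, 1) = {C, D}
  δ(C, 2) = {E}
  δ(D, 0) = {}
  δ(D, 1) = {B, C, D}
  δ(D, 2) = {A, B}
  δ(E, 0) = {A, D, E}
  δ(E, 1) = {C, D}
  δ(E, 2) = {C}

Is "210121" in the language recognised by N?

accepted

Start: {D}
read 2: {A, B}
read 1: {A, C}
read 0: {C, D, E}
read 1: {B, C, D}
read 2: {A, B, C, D, E}
read 1: {A, B, C, D}
Reachable ∩ accepting = {A, B, C, D} — nonempty.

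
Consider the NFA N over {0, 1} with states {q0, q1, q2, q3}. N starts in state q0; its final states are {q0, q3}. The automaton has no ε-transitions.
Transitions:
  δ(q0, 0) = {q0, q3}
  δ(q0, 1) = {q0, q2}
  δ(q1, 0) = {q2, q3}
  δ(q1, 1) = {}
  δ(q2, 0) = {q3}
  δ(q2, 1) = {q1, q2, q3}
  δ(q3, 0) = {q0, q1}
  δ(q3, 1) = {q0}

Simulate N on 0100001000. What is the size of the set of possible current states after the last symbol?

4

Start: {q0}
read 0: {q0, q3}
read 1: {q0, q2}
read 0: {q0, q3}
read 0: {q0, q1, q3}
read 0: {q0, q1, q2, q3}
read 0: {q0, q1, q2, q3}
read 1: {q0, q1, q2, q3}
read 0: {q0, q1, q2, q3}
read 0: {q0, q1, q2, q3}
read 0: {q0, q1, q2, q3}
Final reachable set {q0, q1, q2, q3} has 4 states.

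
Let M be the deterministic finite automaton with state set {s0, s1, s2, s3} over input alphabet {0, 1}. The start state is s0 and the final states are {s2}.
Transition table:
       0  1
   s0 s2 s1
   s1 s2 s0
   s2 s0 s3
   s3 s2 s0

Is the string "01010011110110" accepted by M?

s0 --0--> s2
s2 --1--> s3
s3 --0--> s2
s2 --1--> s3
s3 --0--> s2
s2 --0--> s0
s0 --1--> s1
s1 --1--> s0
s0 --1--> s1
s1 --1--> s0
s0 --0--> s2
s2 --1--> s3
s3 --1--> s0
s0 --0--> s2
End in state s2, which is an accepting state.

accepted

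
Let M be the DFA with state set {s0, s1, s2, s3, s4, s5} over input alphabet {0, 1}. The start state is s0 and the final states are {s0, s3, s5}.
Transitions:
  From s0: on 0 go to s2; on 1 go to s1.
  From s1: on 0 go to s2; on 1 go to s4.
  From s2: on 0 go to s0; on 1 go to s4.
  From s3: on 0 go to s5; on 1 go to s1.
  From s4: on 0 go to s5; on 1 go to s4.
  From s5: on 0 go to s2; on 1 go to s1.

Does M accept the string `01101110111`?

rejected

s0 --0--> s2
s2 --1--> s4
s4 --1--> s4
s4 --0--> s5
s5 --1--> s1
s1 --1--> s4
s4 --1--> s4
s4 --0--> s5
s5 --1--> s1
s1 --1--> s4
s4 --1--> s4
End in state s4, which is not an accepting state.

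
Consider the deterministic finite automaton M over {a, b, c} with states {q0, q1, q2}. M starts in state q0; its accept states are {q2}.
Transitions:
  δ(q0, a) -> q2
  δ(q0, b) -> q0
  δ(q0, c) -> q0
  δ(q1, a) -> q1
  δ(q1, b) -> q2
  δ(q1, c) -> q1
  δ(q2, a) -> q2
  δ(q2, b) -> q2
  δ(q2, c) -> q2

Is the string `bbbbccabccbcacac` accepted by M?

accepted

q0 --b--> q0
q0 --b--> q0
q0 --b--> q0
q0 --b--> q0
q0 --c--> q0
q0 --c--> q0
q0 --a--> q2
q2 --b--> q2
q2 --c--> q2
q2 --c--> q2
q2 --b--> q2
q2 --c--> q2
q2 --a--> q2
q2 --c--> q2
q2 --a--> q2
q2 --c--> q2
End in state q2, which is an accepting state.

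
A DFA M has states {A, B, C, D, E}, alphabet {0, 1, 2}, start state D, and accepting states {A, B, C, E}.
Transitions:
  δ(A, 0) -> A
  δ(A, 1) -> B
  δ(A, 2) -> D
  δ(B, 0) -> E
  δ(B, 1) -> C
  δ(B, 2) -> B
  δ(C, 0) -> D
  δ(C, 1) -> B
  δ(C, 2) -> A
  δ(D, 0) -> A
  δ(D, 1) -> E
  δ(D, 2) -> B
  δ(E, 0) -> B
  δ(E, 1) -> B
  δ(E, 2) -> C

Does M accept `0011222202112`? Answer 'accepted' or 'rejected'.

accepted

D --0--> A
A --0--> A
A --1--> B
B --1--> C
C --2--> A
A --2--> D
D --2--> B
B --2--> B
B --0--> E
E --2--> C
C --1--> B
B --1--> C
C --2--> A
End in state A, which is an accepting state.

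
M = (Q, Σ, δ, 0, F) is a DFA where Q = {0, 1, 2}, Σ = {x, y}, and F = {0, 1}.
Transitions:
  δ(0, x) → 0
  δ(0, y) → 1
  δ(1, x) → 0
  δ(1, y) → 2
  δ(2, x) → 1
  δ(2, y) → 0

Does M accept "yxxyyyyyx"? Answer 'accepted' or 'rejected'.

0 --y--> 1
1 --x--> 0
0 --x--> 0
0 --y--> 1
1 --y--> 2
2 --y--> 0
0 --y--> 1
1 --y--> 2
2 --x--> 1
End in state 1, which is an accepting state.

accepted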